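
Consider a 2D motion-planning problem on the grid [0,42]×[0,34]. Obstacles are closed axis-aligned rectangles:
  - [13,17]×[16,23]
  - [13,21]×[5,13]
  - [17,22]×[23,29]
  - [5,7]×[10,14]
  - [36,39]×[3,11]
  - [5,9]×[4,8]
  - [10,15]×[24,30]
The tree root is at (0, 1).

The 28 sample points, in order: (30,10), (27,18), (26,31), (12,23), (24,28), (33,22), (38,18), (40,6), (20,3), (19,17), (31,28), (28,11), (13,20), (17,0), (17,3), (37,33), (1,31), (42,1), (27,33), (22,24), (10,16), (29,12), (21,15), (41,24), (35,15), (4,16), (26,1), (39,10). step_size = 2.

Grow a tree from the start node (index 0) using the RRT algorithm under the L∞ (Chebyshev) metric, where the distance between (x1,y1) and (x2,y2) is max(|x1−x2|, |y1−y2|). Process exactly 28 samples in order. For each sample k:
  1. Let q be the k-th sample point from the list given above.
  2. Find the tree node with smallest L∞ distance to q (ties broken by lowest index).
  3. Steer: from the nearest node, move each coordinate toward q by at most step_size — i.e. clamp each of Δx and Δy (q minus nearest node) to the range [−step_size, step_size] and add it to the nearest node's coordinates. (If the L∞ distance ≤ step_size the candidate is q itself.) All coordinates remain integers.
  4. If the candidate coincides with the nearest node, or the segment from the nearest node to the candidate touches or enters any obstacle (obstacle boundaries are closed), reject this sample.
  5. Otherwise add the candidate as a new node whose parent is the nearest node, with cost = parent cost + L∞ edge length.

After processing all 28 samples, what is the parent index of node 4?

Parent of node 4: 3

1. q=(30,10) nearest=0 d=30 new=(2,3) → add node 1 parent=0 cost=2
2. q=(27,18) nearest=1 d=25 new=(4,5) → add node 2 parent=1 cost=4
3. q=(26,31) nearest=2 d=26 new=(6,7) → blocked by [5,9]×[4,8], reject
4. q=(12,23) nearest=2 d=18 new=(6,7) → blocked by [5,9]×[4,8], reject
5. q=(24,28) nearest=2 d=23 new=(6,7) → blocked by [5,9]×[4,8], reject
6. q=(33,22) nearest=2 d=29 new=(6,7) → blocked by [5,9]×[4,8], reject
7. q=(38,18) nearest=2 d=34 new=(6,7) → blocked by [5,9]×[4,8], reject
8. q=(40,6) nearest=2 d=36 new=(6,6) → blocked by [5,9]×[4,8], reject
9. q=(20,3) nearest=2 d=16 new=(6,3) → blocked by [5,9]×[4,8], reject
10. q=(19,17) nearest=2 d=15 new=(6,7) → blocked by [5,9]×[4,8], reject
11. q=(31,28) nearest=2 d=27 new=(6,7) → blocked by [5,9]×[4,8], reject
12. q=(28,11) nearest=2 d=24 new=(6,7) → blocked by [5,9]×[4,8], reject
13. q=(13,20) nearest=2 d=15 new=(6,7) → blocked by [5,9]×[4,8], reject
14. q=(17,0) nearest=2 d=13 new=(6,3) → blocked by [5,9]×[4,8], reject
15. q=(17,3) nearest=2 d=13 new=(6,3) → blocked by [5,9]×[4,8], reject
16. q=(37,33) nearest=2 d=33 new=(6,7) → blocked by [5,9]×[4,8], reject
17. q=(1,31) nearest=2 d=26 new=(2,7) → add node 3 parent=2 cost=6
18. q=(42,1) nearest=2 d=38 new=(6,3) → blocked by [5,9]×[4,8], reject
19. q=(27,33) nearest=3 d=26 new=(4,9) → add node 4 parent=3 cost=8
20. q=(22,24) nearest=4 d=18 new=(6,11) → blocked by [5,7]×[10,14], reject
21. q=(10,16) nearest=4 d=7 new=(6,11) → blocked by [5,7]×[10,14], reject
22. q=(29,12) nearest=2 d=25 new=(6,7) → blocked by [5,9]×[4,8], reject
23. q=(21,15) nearest=2 d=17 new=(6,7) → blocked by [5,9]×[4,8], reject
24. q=(41,24) nearest=2 d=37 new=(6,7) → blocked by [5,9]×[4,8], reject
25. q=(35,15) nearest=2 d=31 new=(6,7) → blocked by [5,9]×[4,8], reject
26. q=(4,16) nearest=4 d=7 new=(4,11) → add node 5 parent=4 cost=10
27. q=(26,1) nearest=2 d=22 new=(6,3) → blocked by [5,9]×[4,8], reject
28. q=(39,10) nearest=2 d=35 new=(6,7) → blocked by [5,9]×[4,8], reject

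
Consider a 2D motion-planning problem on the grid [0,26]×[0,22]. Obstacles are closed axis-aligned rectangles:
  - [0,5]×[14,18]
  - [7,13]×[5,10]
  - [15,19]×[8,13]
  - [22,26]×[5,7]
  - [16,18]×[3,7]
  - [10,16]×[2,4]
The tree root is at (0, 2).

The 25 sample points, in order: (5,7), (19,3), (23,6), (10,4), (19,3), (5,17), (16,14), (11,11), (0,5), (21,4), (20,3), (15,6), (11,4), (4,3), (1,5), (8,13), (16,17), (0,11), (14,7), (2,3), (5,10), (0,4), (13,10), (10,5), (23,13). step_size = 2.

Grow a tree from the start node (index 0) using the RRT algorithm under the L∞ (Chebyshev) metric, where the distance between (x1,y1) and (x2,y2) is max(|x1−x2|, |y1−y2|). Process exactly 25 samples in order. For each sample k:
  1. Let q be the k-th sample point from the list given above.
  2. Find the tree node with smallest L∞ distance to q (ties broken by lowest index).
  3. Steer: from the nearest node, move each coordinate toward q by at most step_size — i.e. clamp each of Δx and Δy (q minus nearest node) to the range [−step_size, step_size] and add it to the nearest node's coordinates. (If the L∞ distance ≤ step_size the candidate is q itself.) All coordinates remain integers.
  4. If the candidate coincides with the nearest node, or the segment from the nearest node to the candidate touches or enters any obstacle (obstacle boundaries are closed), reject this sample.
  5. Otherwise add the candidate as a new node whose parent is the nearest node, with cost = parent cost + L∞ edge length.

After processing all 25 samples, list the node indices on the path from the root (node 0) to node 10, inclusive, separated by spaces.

Path: 0 1 2 3 5 8 10

1. q=(5,7) nearest=0 d=5 new=(2,4) → add node 1 parent=0 cost=2
2. q=(19,3) nearest=1 d=17 new=(4,3) → add node 2 parent=1 cost=4
3. q=(23,6) nearest=2 d=19 new=(6,5) → add node 3 parent=2 cost=6
4. q=(10,4) nearest=3 d=4 new=(8,4) → add node 4 parent=3 cost=8
5. q=(19,3) nearest=4 d=11 new=(10,3) → blocked by [10,16]×[2,4], reject
6. q=(5,17) nearest=3 d=12 new=(5,7) → add node 5 parent=3 cost=8
7. q=(16,14) nearest=3 d=10 new=(8,7) → blocked by [7,13]×[5,10], reject
8. q=(11,11) nearest=3 d=6 new=(8,7) → blocked by [7,13]×[5,10], reject
9. q=(0,5) nearest=1 d=2 new=(0,5) → add node 6 parent=1 cost=4
10. q=(21,4) nearest=4 d=13 new=(10,4) → blocked by [10,16]×[2,4], reject
11. q=(20,3) nearest=4 d=12 new=(10,3) → blocked by [10,16]×[2,4], reject
12. q=(15,6) nearest=4 d=7 new=(10,6) → blocked by [7,13]×[5,10], reject
13. q=(11,4) nearest=4 d=3 new=(10,4) → blocked by [10,16]×[2,4], reject
14. q=(4,3) nearest=2 d=0 → coincident, reject
15. q=(1,5) nearest=1 d=1 new=(1,5) → add node 7 parent=1 cost=3
16. q=(8,13) nearest=5 d=6 new=(7,9) → blocked by [7,13]×[5,10], reject
17. q=(16,17) nearest=5 d=11 new=(7,9) → blocked by [7,13]×[5,10], reject
18. q=(0,11) nearest=5 d=5 new=(3,9) → add node 8 parent=5 cost=10
19. q=(14,7) nearest=4 d=6 new=(10,6) → blocked by [7,13]×[5,10], reject
20. q=(2,3) nearest=1 d=1 new=(2,3) → add node 9 parent=1 cost=3
21. q=(5,10) nearest=8 d=2 new=(5,10) → add node 10 parent=8 cost=12
22. q=(0,4) nearest=6 d=1 new=(0,4) → add node 11 parent=6 cost=5
23. q=(13,10) nearest=4 d=6 new=(10,6) → blocked by [7,13]×[5,10], reject
24. q=(10,5) nearest=4 d=2 new=(10,5) → blocked by [7,13]×[5,10], reject
25. q=(23,13) nearest=4 d=15 new=(10,6) → blocked by [7,13]×[5,10], reject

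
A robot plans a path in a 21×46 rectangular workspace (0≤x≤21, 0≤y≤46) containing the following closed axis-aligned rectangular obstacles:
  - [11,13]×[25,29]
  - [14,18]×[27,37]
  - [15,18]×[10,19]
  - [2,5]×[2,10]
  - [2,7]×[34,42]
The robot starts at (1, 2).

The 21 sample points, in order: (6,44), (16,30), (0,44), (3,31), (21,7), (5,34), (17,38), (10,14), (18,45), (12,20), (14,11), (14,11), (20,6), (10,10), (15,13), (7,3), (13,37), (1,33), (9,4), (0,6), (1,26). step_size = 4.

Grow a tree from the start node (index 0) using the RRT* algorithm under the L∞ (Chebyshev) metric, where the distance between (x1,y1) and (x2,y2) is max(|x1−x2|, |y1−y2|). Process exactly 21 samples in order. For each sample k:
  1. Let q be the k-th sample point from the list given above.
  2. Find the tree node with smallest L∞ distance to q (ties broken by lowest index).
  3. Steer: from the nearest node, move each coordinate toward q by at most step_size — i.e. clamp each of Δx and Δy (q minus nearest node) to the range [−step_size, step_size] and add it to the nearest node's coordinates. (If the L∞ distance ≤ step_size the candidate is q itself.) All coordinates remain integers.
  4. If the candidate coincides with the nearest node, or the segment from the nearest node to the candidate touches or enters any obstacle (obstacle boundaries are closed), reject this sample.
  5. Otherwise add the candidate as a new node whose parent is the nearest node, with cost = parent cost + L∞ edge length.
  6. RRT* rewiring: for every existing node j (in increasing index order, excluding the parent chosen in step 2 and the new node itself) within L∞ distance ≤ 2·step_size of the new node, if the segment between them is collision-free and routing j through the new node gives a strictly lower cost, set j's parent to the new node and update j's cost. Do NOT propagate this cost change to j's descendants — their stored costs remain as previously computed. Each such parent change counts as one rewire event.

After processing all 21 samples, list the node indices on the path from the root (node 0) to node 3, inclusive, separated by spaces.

Path: 0 1 2 3

1. q=(6,44) nearest=0 d=42 new=(5,6) → blocked by [2,5]×[2,10], reject
2. q=(16,30) nearest=0 d=28 new=(5,6) → blocked by [2,5]×[2,10], reject
3. q=(0,44) nearest=0 d=42 new=(0,6) → add node 1 parent=0 cost=4
4. q=(3,31) nearest=1 d=25 new=(3,10) → blocked by [2,5]×[2,10], reject
5. q=(21,7) nearest=0 d=20 new=(5,6) → blocked by [2,5]×[2,10], reject
6. q=(5,34) nearest=1 d=28 new=(4,10) → blocked by [2,5]×[2,10], reject
7. q=(17,38) nearest=1 d=32 new=(4,10) → blocked by [2,5]×[2,10], reject
8. q=(10,14) nearest=1 d=10 new=(4,10) → blocked by [2,5]×[2,10], reject
9. q=(18,45) nearest=1 d=39 new=(4,10) → blocked by [2,5]×[2,10], reject
10. q=(12,20) nearest=1 d=14 new=(4,10) → blocked by [2,5]×[2,10], reject
11. q=(14,11) nearest=0 d=13 new=(5,6) → blocked by [2,5]×[2,10], reject
12. q=(14,11) nearest=0 d=13 new=(5,6) → blocked by [2,5]×[2,10], reject
13. q=(20,6) nearest=0 d=19 new=(5,6) → blocked by [2,5]×[2,10], reject
14. q=(10,10) nearest=0 d=9 new=(5,6) → blocked by [2,5]×[2,10], reject
15. q=(15,13) nearest=0 d=14 new=(5,6) → blocked by [2,5]×[2,10], reject
16. q=(7,3) nearest=0 d=6 new=(5,3) → blocked by [2,5]×[2,10], reject
17. q=(13,37) nearest=1 d=31 new=(4,10) → blocked by [2,5]×[2,10], reject
18. q=(1,33) nearest=1 d=27 new=(1,10) → add node 2 parent=1 cost=8
19. q=(9,4) nearest=0 d=8 new=(5,4) → blocked by [2,5]×[2,10], reject
20. q=(0,6) nearest=1 d=0 → coincident, reject
21. q=(1,26) nearest=2 d=16 new=(1,14) → add node 3 parent=2 cost=12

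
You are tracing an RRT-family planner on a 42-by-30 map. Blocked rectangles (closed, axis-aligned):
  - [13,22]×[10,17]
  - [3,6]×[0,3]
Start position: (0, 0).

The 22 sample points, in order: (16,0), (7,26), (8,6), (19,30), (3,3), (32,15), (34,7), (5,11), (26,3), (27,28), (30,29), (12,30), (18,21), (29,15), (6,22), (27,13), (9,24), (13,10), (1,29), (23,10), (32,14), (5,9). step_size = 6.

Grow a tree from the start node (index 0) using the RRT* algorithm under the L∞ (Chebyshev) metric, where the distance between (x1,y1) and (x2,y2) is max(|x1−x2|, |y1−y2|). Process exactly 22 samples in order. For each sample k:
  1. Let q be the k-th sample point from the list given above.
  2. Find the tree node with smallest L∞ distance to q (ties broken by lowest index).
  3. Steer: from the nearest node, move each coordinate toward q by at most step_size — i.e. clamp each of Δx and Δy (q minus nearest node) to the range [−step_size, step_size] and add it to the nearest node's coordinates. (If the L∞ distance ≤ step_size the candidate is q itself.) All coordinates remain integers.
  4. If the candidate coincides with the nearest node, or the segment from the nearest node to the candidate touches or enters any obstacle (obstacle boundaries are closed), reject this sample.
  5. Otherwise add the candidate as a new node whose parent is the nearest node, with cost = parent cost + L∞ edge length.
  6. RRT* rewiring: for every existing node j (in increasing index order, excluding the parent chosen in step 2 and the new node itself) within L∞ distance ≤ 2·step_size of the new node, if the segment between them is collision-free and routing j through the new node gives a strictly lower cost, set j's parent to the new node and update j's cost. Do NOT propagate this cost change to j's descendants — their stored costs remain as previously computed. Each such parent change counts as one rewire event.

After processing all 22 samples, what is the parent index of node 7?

Parent of node 7: 6

1. q=(16,0) nearest=0 d=16 new=(6,0) → blocked by [3,6]×[0,3], reject
2. q=(7,26) nearest=0 d=26 new=(6,6) → blocked by [3,6]×[0,3], reject
3. q=(8,6) nearest=0 d=8 new=(6,6) → blocked by [3,6]×[0,3], reject
4. q=(19,30) nearest=0 d=30 new=(6,6) → blocked by [3,6]×[0,3], reject
5. q=(3,3) nearest=0 d=3 new=(3,3) → blocked by [3,6]×[0,3], reject
6. q=(32,15) nearest=0 d=32 new=(6,6) → blocked by [3,6]×[0,3], reject
7. q=(34,7) nearest=0 d=34 new=(6,6) → blocked by [3,6]×[0,3], reject
8. q=(5,11) nearest=0 d=11 new=(5,6) → add node 1 parent=0 cost=6
9. q=(26,3) nearest=1 d=21 new=(11,3) → add node 2 parent=1 cost=12
10. q=(27,28) nearest=1 d=22 new=(11,12) → add node 3 parent=1 cost=12
11. q=(30,29) nearest=3 d=19 new=(17,18) → blocked by [13,22]×[10,17], reject
12. q=(12,30) nearest=3 d=18 new=(12,18) → add node 4 parent=3 cost=18
13. q=(18,21) nearest=4 d=6 new=(18,21) → add node 5 parent=4 cost=24
14. q=(29,15) nearest=5 d=11 new=(24,15) → blocked by [13,22]×[10,17], reject
15. q=(6,22) nearest=4 d=6 new=(6,22) → add node 6 parent=4 cost=24
16. q=(27,13) nearest=5 d=9 new=(24,15) → blocked by [13,22]×[10,17], reject
17. q=(9,24) nearest=6 d=3 new=(9,24) → add node 7 parent=6 cost=27
18. q=(13,10) nearest=3 d=2 new=(13,10) → blocked by [13,22]×[10,17], reject
19. q=(1,29) nearest=6 d=7 new=(1,28) → add node 8 parent=6 cost=30
20. q=(23,10) nearest=4 d=11 new=(18,12) → blocked by [13,22]×[10,17], reject
21. q=(32,14) nearest=5 d=14 new=(24,15) → blocked by [13,22]×[10,17], reject
22. q=(5,9) nearest=1 d=3 new=(5,9) → add node 9 parent=1 cost=9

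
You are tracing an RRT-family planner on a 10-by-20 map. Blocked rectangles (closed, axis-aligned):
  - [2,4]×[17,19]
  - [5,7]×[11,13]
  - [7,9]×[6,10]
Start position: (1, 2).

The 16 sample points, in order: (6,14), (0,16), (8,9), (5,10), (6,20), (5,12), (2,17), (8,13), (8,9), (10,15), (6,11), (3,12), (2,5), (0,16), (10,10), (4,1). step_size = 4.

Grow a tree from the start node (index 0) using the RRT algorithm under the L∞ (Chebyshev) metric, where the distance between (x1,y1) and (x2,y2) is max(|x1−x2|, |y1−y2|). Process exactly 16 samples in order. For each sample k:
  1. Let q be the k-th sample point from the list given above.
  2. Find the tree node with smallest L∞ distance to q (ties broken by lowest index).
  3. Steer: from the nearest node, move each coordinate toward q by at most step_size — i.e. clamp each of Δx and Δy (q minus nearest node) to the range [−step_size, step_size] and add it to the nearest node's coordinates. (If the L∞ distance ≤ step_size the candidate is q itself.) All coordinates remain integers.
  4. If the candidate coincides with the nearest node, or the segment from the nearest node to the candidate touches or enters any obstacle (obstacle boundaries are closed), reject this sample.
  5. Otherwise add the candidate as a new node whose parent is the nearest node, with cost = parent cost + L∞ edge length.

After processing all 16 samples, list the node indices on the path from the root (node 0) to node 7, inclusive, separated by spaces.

Path: 0 1 2 5 7

1. q=(6,14) nearest=0 d=12 new=(5,6) → add node 1 parent=0 cost=4
2. q=(0,16) nearest=1 d=10 new=(1,10) → add node 2 parent=1 cost=8
3. q=(8,9) nearest=1 d=3 new=(8,9) → blocked by [7,9]×[6,10], reject
4. q=(5,10) nearest=1 d=4 new=(5,10) → add node 3 parent=1 cost=8
5. q=(6,20) nearest=2 d=10 new=(5,14) → add node 4 parent=2 cost=12
6. q=(5,12) nearest=3 d=2 new=(5,12) → blocked by [5,7]×[11,13], reject
7. q=(2,17) nearest=4 d=3 new=(2,17) → blocked by [2,4]×[17,19], reject
8. q=(8,13) nearest=3 d=3 new=(8,13) → blocked by [5,7]×[11,13], reject
9. q=(8,9) nearest=1 d=3 new=(8,9) → blocked by [7,9]×[6,10], reject
10. q=(10,15) nearest=3 d=5 new=(9,14) → blocked by [5,7]×[11,13], reject
11. q=(6,11) nearest=3 d=1 new=(6,11) → blocked by [5,7]×[11,13], reject
12. q=(3,12) nearest=2 d=2 new=(3,12) → add node 5 parent=2 cost=10
13. q=(2,5) nearest=0 d=3 new=(2,5) → add node 6 parent=0 cost=3
14. q=(0,16) nearest=5 d=4 new=(0,16) → add node 7 parent=5 cost=14
15. q=(10,10) nearest=1 d=5 new=(9,10) → blocked by [7,9]×[6,10], reject
16. q=(4,1) nearest=0 d=3 new=(4,1) → add node 8 parent=0 cost=3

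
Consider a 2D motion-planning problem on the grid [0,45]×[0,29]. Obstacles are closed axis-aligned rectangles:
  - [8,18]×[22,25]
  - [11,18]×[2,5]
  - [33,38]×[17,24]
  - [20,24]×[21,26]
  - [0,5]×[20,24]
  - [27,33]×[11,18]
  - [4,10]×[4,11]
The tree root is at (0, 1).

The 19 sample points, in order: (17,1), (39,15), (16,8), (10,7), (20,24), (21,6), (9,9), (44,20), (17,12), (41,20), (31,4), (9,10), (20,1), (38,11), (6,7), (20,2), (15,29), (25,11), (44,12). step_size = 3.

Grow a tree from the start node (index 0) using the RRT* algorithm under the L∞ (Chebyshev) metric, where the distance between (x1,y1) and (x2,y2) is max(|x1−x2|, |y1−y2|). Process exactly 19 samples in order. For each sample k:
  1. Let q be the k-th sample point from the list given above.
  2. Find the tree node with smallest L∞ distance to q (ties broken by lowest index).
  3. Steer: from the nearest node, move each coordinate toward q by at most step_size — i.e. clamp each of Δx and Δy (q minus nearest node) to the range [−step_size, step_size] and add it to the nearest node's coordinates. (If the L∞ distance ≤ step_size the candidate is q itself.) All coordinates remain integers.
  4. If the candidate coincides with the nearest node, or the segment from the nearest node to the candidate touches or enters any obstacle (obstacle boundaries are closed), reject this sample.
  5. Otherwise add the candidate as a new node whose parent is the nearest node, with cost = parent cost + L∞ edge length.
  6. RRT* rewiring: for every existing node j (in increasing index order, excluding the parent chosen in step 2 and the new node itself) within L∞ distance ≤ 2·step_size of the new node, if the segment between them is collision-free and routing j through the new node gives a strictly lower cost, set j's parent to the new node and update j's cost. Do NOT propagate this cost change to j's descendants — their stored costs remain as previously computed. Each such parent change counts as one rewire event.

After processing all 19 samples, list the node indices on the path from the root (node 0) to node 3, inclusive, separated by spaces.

Path: 0 1 3

1. q=(17,1) nearest=0 d=17 new=(3,1) → add node 1 parent=0 cost=3
2. q=(39,15) nearest=1 d=36 new=(6,4) → blocked by [4,10]×[4,11], reject
3. q=(16,8) nearest=1 d=13 new=(6,4) → blocked by [4,10]×[4,11], reject
4. q=(10,7) nearest=1 d=7 new=(6,4) → blocked by [4,10]×[4,11], reject
5. q=(20,24) nearest=0 d=23 new=(3,4) → add node 2 parent=0 cost=3
6. q=(21,6) nearest=1 d=18 new=(6,4) → blocked by [4,10]×[4,11], reject
7. q=(9,9) nearest=2 d=6 new=(6,7) → blocked by [4,10]×[4,11], reject
8. q=(44,20) nearest=1 d=41 new=(6,4) → blocked by [4,10]×[4,11], reject
9. q=(17,12) nearest=1 d=14 new=(6,4) → blocked by [4,10]×[4,11], reject
10. q=(41,20) nearest=1 d=38 new=(6,4) → blocked by [4,10]×[4,11], reject
11. q=(31,4) nearest=1 d=28 new=(6,4) → blocked by [4,10]×[4,11], reject
12. q=(9,10) nearest=2 d=6 new=(6,7) → blocked by [4,10]×[4,11], reject
13. q=(20,1) nearest=1 d=17 new=(6,1) → add node 3 parent=1 cost=6
14. q=(38,11) nearest=3 d=32 new=(9,4) → blocked by [4,10]×[4,11], reject
15. q=(6,7) nearest=2 d=3 new=(6,7) → blocked by [4,10]×[4,11], reject
16. q=(20,2) nearest=3 d=14 new=(9,2) → add node 4 parent=3 cost=9
17. q=(15,29) nearest=2 d=25 new=(6,7) → blocked by [4,10]×[4,11], reject
18. q=(25,11) nearest=4 d=16 new=(12,5) → blocked by [11,18]×[2,5], reject
19. q=(44,12) nearest=4 d=35 new=(12,5) → blocked by [11,18]×[2,5], reject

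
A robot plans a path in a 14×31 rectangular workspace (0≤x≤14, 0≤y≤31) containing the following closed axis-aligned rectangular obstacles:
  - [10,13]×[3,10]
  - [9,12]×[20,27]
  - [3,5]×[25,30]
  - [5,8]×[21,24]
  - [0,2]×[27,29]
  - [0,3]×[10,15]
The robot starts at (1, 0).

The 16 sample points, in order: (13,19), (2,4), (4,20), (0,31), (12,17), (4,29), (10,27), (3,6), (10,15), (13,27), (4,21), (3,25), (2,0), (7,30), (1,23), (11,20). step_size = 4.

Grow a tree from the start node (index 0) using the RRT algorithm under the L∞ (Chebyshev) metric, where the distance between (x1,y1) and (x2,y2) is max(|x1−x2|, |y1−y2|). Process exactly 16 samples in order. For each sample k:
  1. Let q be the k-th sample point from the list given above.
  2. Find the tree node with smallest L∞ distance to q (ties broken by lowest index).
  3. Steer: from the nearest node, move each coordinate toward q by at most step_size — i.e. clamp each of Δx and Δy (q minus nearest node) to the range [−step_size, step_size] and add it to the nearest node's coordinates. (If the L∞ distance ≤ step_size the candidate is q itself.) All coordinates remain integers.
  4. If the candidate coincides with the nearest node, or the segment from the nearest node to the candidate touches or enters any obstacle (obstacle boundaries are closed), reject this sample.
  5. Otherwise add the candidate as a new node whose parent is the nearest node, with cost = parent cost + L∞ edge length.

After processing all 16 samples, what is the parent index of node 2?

1. q=(13,19) nearest=0 d=19 new=(5,4) → add node 1 parent=0 cost=4
2. q=(2,4) nearest=1 d=3 new=(2,4) → add node 2 parent=1 cost=7
3. q=(4,20) nearest=1 d=16 new=(4,8) → add node 3 parent=1 cost=8
4. q=(0,31) nearest=3 d=23 new=(0,12) → blocked by [0,3]×[10,15], reject
5. q=(12,17) nearest=3 d=9 new=(8,12) → add node 4 parent=3 cost=12
6. q=(4,29) nearest=4 d=17 new=(4,16) → add node 5 parent=4 cost=16
7. q=(10,27) nearest=5 d=11 new=(8,20) → add node 6 parent=5 cost=20
8. q=(3,6) nearest=1 d=2 new=(3,6) → add node 7 parent=1 cost=6
9. q=(10,15) nearest=4 d=3 new=(10,15) → add node 8 parent=4 cost=15
10. q=(13,27) nearest=6 d=7 new=(12,24) → blocked by [9,12]×[20,27], reject
11. q=(4,21) nearest=6 d=4 new=(4,21) → add node 9 parent=6 cost=24
12. q=(3,25) nearest=9 d=4 new=(3,25) → blocked by [3,5]×[25,30], reject
13. q=(2,0) nearest=0 d=1 new=(2,0) → add node 10 parent=0 cost=1
14. q=(7,30) nearest=9 d=9 new=(7,25) → blocked by [5,8]×[21,24], reject
15. q=(1,23) nearest=9 d=3 new=(1,23) → add node 11 parent=9 cost=27
16. q=(11,20) nearest=6 d=3 new=(11,20) → blocked by [9,12]×[20,27], reject

Parent of node 2: 1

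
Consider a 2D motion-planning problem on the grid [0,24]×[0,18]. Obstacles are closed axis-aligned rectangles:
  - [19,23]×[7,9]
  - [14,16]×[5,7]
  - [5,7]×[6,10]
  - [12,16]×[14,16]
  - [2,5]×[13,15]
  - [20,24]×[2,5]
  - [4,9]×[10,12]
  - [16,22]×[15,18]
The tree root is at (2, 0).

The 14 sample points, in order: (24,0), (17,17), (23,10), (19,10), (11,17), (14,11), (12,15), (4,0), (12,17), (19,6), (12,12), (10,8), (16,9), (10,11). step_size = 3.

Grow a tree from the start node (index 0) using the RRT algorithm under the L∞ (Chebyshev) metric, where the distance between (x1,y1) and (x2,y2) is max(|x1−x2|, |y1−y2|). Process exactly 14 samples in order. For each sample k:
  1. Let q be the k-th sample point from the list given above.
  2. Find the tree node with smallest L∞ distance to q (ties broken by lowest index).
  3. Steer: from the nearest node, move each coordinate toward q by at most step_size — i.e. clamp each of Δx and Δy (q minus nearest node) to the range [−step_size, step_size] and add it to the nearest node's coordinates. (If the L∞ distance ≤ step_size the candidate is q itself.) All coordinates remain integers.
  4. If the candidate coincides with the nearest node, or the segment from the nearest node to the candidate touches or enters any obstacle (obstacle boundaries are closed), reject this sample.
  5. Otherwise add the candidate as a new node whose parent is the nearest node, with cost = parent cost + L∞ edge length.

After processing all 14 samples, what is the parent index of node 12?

1. q=(24,0) nearest=0 d=22 new=(5,0) → add node 1 parent=0 cost=3
2. q=(17,17) nearest=0 d=17 new=(5,3) → add node 2 parent=0 cost=3
3. q=(23,10) nearest=1 d=18 new=(8,3) → add node 3 parent=1 cost=6
4. q=(19,10) nearest=3 d=11 new=(11,6) → add node 4 parent=3 cost=9
5. q=(11,17) nearest=4 d=11 new=(11,9) → add node 5 parent=4 cost=12
6. q=(14,11) nearest=5 d=3 new=(14,11) → add node 6 parent=5 cost=15
7. q=(12,15) nearest=6 d=4 new=(12,14) → blocked by [12,16]×[14,16], reject
8. q=(4,0) nearest=1 d=1 new=(4,0) → add node 7 parent=1 cost=4
9. q=(12,17) nearest=6 d=6 new=(12,14) → blocked by [12,16]×[14,16], reject
10. q=(19,6) nearest=6 d=5 new=(17,8) → add node 8 parent=6 cost=18
11. q=(12,12) nearest=6 d=2 new=(12,12) → add node 9 parent=6 cost=17
12. q=(10,8) nearest=5 d=1 new=(10,8) → add node 10 parent=5 cost=13
13. q=(16,9) nearest=8 d=1 new=(16,9) → add node 11 parent=8 cost=19
14. q=(10,11) nearest=5 d=2 new=(10,11) → add node 12 parent=5 cost=14

Parent of node 12: 5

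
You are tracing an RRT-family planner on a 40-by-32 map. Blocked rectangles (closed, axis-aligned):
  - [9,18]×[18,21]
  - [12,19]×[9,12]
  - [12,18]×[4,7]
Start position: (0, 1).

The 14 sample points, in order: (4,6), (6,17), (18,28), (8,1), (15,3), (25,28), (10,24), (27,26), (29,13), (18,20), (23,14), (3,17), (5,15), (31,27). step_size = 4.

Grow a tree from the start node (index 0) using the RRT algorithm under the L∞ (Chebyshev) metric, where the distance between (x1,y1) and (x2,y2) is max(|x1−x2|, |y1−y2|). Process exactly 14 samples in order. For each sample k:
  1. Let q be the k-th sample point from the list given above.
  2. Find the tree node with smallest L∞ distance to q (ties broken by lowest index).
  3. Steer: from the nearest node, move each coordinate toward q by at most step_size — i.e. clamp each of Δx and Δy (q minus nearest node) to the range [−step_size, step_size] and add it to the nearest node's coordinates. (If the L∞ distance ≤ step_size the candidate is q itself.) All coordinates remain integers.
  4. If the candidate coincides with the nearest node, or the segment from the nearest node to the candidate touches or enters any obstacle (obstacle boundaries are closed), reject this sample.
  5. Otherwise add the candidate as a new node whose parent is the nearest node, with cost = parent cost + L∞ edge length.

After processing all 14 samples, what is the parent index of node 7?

Parent of node 7: 6

1. q=(4,6) nearest=0 d=5 new=(4,5) → add node 1 parent=0 cost=4
2. q=(6,17) nearest=1 d=12 new=(6,9) → add node 2 parent=1 cost=8
3. q=(18,28) nearest=2 d=19 new=(10,13) → add node 3 parent=2 cost=12
4. q=(8,1) nearest=1 d=4 new=(8,1) → add node 4 parent=1 cost=8
5. q=(15,3) nearest=4 d=7 new=(12,3) → add node 5 parent=4 cost=12
6. q=(25,28) nearest=3 d=15 new=(14,17) → add node 6 parent=3 cost=16
7. q=(10,24) nearest=6 d=7 new=(10,21) → blocked by [9,18]×[18,21], reject
8. q=(27,26) nearest=6 d=13 new=(18,21) → blocked by [9,18]×[18,21], reject
9. q=(29,13) nearest=6 d=15 new=(18,13) → add node 7 parent=6 cost=20
10. q=(18,20) nearest=6 d=4 new=(18,20) → blocked by [9,18]×[18,21], reject
11. q=(23,14) nearest=7 d=5 new=(22,14) → add node 8 parent=7 cost=24
12. q=(3,17) nearest=3 d=7 new=(6,17) → add node 9 parent=3 cost=16
13. q=(5,15) nearest=9 d=2 new=(5,15) → add node 10 parent=9 cost=18
14. q=(31,27) nearest=8 d=13 new=(26,18) → add node 11 parent=8 cost=28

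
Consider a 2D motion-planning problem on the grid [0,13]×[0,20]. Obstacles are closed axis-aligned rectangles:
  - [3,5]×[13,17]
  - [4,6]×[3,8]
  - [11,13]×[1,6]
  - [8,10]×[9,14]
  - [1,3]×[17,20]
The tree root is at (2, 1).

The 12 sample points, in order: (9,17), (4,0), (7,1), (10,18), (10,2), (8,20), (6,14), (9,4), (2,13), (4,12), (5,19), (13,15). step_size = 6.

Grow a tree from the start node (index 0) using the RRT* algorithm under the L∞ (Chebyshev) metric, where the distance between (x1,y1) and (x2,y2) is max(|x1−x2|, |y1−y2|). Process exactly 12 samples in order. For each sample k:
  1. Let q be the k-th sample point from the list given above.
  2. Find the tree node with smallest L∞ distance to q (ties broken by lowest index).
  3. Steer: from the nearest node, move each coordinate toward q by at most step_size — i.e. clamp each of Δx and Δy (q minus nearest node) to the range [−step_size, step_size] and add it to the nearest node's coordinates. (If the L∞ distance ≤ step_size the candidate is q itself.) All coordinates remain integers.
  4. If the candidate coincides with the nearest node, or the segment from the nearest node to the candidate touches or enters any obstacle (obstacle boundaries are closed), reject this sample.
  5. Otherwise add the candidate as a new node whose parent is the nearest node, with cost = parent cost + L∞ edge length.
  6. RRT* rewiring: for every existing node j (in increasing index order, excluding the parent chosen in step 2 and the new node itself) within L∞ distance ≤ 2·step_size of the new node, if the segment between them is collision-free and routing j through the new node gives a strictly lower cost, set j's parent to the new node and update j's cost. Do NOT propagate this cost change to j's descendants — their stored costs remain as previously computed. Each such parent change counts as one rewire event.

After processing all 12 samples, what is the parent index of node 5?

Parent of node 5: 4

1. q=(9,17) nearest=0 d=16 new=(8,7) → blocked by [4,6]×[3,8], reject
2. q=(4,0) nearest=0 d=2 new=(4,0) → add node 1 parent=0 cost=2
3. q=(7,1) nearest=1 d=3 new=(7,1) → add node 2 parent=1 cost=5
4. q=(10,18) nearest=0 d=17 new=(8,7) → blocked by [4,6]×[3,8], reject
5. q=(10,2) nearest=2 d=3 new=(10,2) → add node 3 parent=2 cost=8
6. q=(8,20) nearest=3 d=18 new=(8,8) → add node 4 parent=3 cost=14
7. q=(6,14) nearest=4 d=6 new=(6,14) → add node 5 parent=4 cost=20
8. q=(9,4) nearest=3 d=2 new=(9,4) → add node 6 parent=3 cost=10
9. q=(2,13) nearest=5 d=4 new=(2,13) → blocked by [3,5]×[13,17], reject
10. q=(4,12) nearest=5 d=2 new=(4,12) → blocked by [3,5]×[13,17], reject
11. q=(5,19) nearest=5 d=5 new=(5,19) → add node 7 parent=5 cost=25
12. q=(13,15) nearest=4 d=7 new=(13,14) → blocked by [8,10]×[9,14], reject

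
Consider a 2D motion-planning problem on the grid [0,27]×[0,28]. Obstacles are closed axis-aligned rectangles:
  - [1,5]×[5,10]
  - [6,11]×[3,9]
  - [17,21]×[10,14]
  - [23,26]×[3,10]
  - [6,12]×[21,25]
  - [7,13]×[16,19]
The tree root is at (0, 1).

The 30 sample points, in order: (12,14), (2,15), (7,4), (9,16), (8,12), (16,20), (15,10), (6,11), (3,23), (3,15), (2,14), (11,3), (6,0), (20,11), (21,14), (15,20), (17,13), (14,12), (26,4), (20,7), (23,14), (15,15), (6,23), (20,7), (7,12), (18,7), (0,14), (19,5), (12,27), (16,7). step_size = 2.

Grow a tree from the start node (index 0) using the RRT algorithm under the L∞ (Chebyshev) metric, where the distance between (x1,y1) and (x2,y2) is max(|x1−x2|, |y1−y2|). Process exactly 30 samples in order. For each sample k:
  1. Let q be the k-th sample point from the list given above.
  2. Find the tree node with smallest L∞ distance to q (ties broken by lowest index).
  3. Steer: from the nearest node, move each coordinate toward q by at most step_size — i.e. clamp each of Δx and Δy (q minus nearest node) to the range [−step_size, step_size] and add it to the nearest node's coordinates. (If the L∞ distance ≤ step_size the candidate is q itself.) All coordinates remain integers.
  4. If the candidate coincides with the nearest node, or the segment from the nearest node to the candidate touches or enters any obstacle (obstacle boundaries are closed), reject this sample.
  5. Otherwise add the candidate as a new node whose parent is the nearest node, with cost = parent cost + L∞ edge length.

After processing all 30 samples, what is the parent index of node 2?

1. q=(12,14) nearest=0 d=13 new=(2,3) → add node 1 parent=0 cost=2
2. q=(2,15) nearest=1 d=12 new=(2,5) → blocked by [1,5]×[5,10], reject
3. q=(7,4) nearest=1 d=5 new=(4,4) → add node 2 parent=1 cost=4
4. q=(9,16) nearest=2 d=12 new=(6,6) → blocked by [1,5]×[5,10], reject
5. q=(8,12) nearest=2 d=8 new=(6,6) → blocked by [1,5]×[5,10], reject
6. q=(16,20) nearest=2 d=16 new=(6,6) → blocked by [1,5]×[5,10], reject
7. q=(15,10) nearest=2 d=11 new=(6,6) → blocked by [1,5]×[5,10], reject
8. q=(6,11) nearest=2 d=7 new=(6,6) → blocked by [1,5]×[5,10], reject
9. q=(3,23) nearest=2 d=19 new=(3,6) → blocked by [1,5]×[5,10], reject
10. q=(3,15) nearest=2 d=11 new=(3,6) → blocked by [1,5]×[5,10], reject
11. q=(2,14) nearest=2 d=10 new=(2,6) → blocked by [1,5]×[5,10], reject
12. q=(11,3) nearest=2 d=7 new=(6,3) → blocked by [6,11]×[3,9], reject
13. q=(6,0) nearest=1 d=4 new=(4,1) → add node 3 parent=1 cost=4
14. q=(20,11) nearest=2 d=16 new=(6,6) → blocked by [1,5]×[5,10], reject
15. q=(21,14) nearest=2 d=17 new=(6,6) → blocked by [1,5]×[5,10], reject
16. q=(15,20) nearest=2 d=16 new=(6,6) → blocked by [1,5]×[5,10], reject
17. q=(17,13) nearest=2 d=13 new=(6,6) → blocked by [1,5]×[5,10], reject
18. q=(14,12) nearest=2 d=10 new=(6,6) → blocked by [1,5]×[5,10], reject
19. q=(26,4) nearest=2 d=22 new=(6,4) → blocked by [6,11]×[3,9], reject
20. q=(20,7) nearest=2 d=16 new=(6,6) → blocked by [1,5]×[5,10], reject
21. q=(23,14) nearest=2 d=19 new=(6,6) → blocked by [1,5]×[5,10], reject
22. q=(15,15) nearest=2 d=11 new=(6,6) → blocked by [1,5]×[5,10], reject
23. q=(6,23) nearest=2 d=19 new=(6,6) → blocked by [1,5]×[5,10], reject
24. q=(20,7) nearest=2 d=16 new=(6,6) → blocked by [1,5]×[5,10], reject
25. q=(7,12) nearest=2 d=8 new=(6,6) → blocked by [1,5]×[5,10], reject
26. q=(18,7) nearest=2 d=14 new=(6,6) → blocked by [1,5]×[5,10], reject
27. q=(0,14) nearest=2 d=10 new=(2,6) → blocked by [1,5]×[5,10], reject
28. q=(19,5) nearest=2 d=15 new=(6,5) → blocked by [6,11]×[3,9], reject
29. q=(12,27) nearest=2 d=23 new=(6,6) → blocked by [1,5]×[5,10], reject
30. q=(16,7) nearest=2 d=12 new=(6,6) → blocked by [1,5]×[5,10], reject

Parent of node 2: 1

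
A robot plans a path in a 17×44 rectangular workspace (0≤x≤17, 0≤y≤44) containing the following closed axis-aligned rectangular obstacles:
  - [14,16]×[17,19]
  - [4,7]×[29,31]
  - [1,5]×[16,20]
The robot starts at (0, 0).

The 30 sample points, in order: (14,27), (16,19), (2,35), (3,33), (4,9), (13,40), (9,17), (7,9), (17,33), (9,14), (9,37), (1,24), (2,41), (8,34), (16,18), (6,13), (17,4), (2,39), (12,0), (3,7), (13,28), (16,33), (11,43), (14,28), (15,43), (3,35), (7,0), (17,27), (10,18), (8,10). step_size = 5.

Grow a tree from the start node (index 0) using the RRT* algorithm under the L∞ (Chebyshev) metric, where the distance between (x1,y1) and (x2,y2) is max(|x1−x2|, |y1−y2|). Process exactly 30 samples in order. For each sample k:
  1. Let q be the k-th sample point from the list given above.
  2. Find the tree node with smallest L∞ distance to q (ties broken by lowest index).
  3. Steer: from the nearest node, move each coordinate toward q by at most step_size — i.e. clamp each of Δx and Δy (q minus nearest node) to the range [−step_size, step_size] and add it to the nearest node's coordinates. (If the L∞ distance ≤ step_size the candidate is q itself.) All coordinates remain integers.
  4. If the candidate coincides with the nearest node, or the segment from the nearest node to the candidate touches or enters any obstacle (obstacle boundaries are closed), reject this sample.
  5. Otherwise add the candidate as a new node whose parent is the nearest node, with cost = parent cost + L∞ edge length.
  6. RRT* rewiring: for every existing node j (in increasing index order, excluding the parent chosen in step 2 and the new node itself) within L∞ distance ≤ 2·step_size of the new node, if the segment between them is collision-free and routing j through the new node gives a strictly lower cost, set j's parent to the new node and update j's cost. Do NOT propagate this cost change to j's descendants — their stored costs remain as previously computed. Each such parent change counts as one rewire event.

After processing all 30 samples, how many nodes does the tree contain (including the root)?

1. q=(14,27) nearest=0 d=27 new=(5,5) → add node 1 parent=0 cost=5
2. q=(16,19) nearest=1 d=14 new=(10,10) → add node 2 parent=1 cost=10
3. q=(2,35) nearest=2 d=25 new=(5,15) → add node 3 parent=2 cost=15
4. q=(3,33) nearest=3 d=18 new=(3,20) → blocked by [1,5]×[16,20], reject
5. q=(4,9) nearest=1 d=4 new=(4,9) → add node 4 parent=1 cost=9
6. q=(13,40) nearest=3 d=25 new=(10,20) → add node 5 parent=3 cost=20
7. q=(9,17) nearest=5 d=3 new=(9,17) → add node 6 parent=5 cost=23
8. q=(7,9) nearest=2 d=3 new=(7,9) → add node 7 parent=2 cost=13; rewire 6→7 (21<23)
9. q=(17,33) nearest=5 d=13 new=(15,25) → add node 8 parent=5 cost=25
10. q=(9,14) nearest=6 d=3 new=(9,14) → add node 9 parent=6 cost=24
11. q=(9,37) nearest=8 d=12 new=(10,30) → add node 10 parent=8 cost=30
12. q=(1,24) nearest=6 d=8 new=(4,22) → add node 11 parent=6 cost=26
13. q=(2,41) nearest=10 d=11 new=(5,35) → add node 12 parent=10 cost=35
14. q=(8,34) nearest=12 d=3 new=(8,34) → add node 13 parent=12 cost=38
15. q=(16,18) nearest=5 d=6 new=(15,18) → blocked by [14,16]×[17,19], reject
16. q=(6,13) nearest=3 d=2 new=(6,13) → add node 14 parent=3 cost=17; rewire 9→14 (20<24)
17. q=(17,4) nearest=2 d=7 new=(15,5) → add node 15 parent=2 cost=15
18. q=(2,39) nearest=12 d=4 new=(2,39) → add node 16 parent=12 cost=39
19. q=(12,0) nearest=15 d=5 new=(12,0) → add node 17 parent=15 cost=20
20. q=(3,7) nearest=1 d=2 new=(3,7) → add node 18 parent=1 cost=7; rewire 6→18 (17<21); rewire 7→18 (11<13); rewire 9→18 (14<20); rewire 14→18 (13<17); rewire 17→18 (16<20)
21. q=(13,28) nearest=8 d=3 new=(13,28) → add node 19 parent=8 cost=28; rewire 13→19 (34<38)
22. q=(16,33) nearest=19 d=5 new=(16,33) → add node 20 parent=19 cost=33
23. q=(11,43) nearest=12 d=8 new=(10,40) → add node 21 parent=12 cost=40
24. q=(14,28) nearest=19 d=1 new=(14,28) → add node 22 parent=19 cost=29
25. q=(15,43) nearest=21 d=5 new=(15,43) → add node 23 parent=21 cost=45
26. q=(3,35) nearest=12 d=2 new=(3,35) → add node 24 parent=12 cost=37
27. q=(7,0) nearest=1 d=5 new=(7,0) → add node 25 parent=1 cost=10; rewire 17→25 (15<16)
28. q=(17,27) nearest=8 d=2 new=(17,27) → add node 26 parent=8 cost=27
29. q=(10,18) nearest=6 d=1 new=(10,18) → add node 27 parent=6 cost=18; rewire 11→27 (24<26); rewire 22→27 (28<29)
30. q=(8,10) nearest=7 d=1 new=(8,10) → add node 28 parent=7 cost=12

Node count: 29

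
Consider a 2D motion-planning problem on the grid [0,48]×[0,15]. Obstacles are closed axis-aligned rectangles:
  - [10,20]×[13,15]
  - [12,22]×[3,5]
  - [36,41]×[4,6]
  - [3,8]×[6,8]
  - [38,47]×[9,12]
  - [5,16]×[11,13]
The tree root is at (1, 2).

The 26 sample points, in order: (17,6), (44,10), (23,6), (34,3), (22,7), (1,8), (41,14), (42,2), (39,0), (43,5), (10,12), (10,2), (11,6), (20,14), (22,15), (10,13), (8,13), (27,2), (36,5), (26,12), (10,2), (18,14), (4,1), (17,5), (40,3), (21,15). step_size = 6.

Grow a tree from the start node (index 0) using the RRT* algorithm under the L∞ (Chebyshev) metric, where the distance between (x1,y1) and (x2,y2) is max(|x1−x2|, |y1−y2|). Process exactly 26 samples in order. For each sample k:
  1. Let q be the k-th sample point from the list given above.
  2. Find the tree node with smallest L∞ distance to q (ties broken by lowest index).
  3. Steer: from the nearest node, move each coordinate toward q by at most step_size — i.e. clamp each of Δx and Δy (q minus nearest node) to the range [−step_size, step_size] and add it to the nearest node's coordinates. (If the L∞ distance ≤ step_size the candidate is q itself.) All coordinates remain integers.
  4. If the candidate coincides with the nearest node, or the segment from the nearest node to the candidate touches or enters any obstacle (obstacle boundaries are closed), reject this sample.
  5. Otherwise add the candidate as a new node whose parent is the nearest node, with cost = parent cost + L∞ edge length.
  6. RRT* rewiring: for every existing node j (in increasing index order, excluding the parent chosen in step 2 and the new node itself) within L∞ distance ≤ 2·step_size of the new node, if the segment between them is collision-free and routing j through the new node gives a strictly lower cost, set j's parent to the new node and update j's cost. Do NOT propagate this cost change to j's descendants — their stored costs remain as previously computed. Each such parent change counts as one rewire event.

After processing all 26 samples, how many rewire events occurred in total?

1. q=(17,6) nearest=0 d=16 new=(7,6) → blocked by [3,8]×[6,8], reject
2. q=(44,10) nearest=0 d=43 new=(7,8) → blocked by [3,8]×[6,8], reject
3. q=(23,6) nearest=0 d=22 new=(7,6) → blocked by [3,8]×[6,8], reject
4. q=(34,3) nearest=0 d=33 new=(7,3) → add node 1 parent=0 cost=6
5. q=(22,7) nearest=1 d=15 new=(13,7) → add node 2 parent=1 cost=12
6. q=(1,8) nearest=0 d=6 new=(1,8) → add node 3 parent=0 cost=6
7. q=(41,14) nearest=2 d=28 new=(19,13) → blocked by [10,20]×[13,15], reject
8. q=(42,2) nearest=2 d=29 new=(19,2) → blocked by [12,22]×[3,5], reject
9. q=(39,0) nearest=2 d=26 new=(19,1) → blocked by [12,22]×[3,5], reject
10. q=(43,5) nearest=2 d=30 new=(19,5) → blocked by [12,22]×[3,5], reject
11. q=(10,12) nearest=2 d=5 new=(10,12) → blocked by [5,16]×[11,13], reject
12. q=(10,2) nearest=1 d=3 new=(10,2) → add node 4 parent=1 cost=9
13. q=(11,6) nearest=2 d=2 new=(11,6) → add node 5 parent=2 cost=14
14. q=(20,14) nearest=2 d=7 new=(19,13) → blocked by [10,20]×[13,15], reject
15. q=(22,15) nearest=2 d=9 new=(19,13) → blocked by [10,20]×[13,15], reject
16. q=(10,13) nearest=2 d=6 new=(10,13) → blocked by [10,20]×[13,15], reject
17. q=(8,13) nearest=2 d=6 new=(8,13) → blocked by [5,16]×[11,13], reject
18. q=(27,2) nearest=2 d=14 new=(19,2) → blocked by [12,22]×[3,5], reject
19. q=(36,5) nearest=2 d=23 new=(19,5) → blocked by [12,22]×[3,5], reject
20. q=(26,12) nearest=2 d=13 new=(19,12) → add node 6 parent=2 cost=18
21. q=(10,2) nearest=4 d=0 → coincident, reject
22. q=(18,14) nearest=6 d=2 new=(18,14) → blocked by [10,20]×[13,15], reject
23. q=(4,1) nearest=0 d=3 new=(4,1) → add node 7 parent=0 cost=3; rewire 5→7 (10<14)
24. q=(17,5) nearest=2 d=4 new=(17,5) → blocked by [12,22]×[3,5], reject
25. q=(40,3) nearest=6 d=21 new=(25,6) → add node 8 parent=6 cost=24
26. q=(21,15) nearest=6 d=3 new=(21,15) → blocked by [10,20]×[13,15], reject

Rewire events: 1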